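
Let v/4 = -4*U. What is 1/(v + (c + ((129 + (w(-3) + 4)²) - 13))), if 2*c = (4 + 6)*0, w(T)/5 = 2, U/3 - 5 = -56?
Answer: 1/2760 ≈ 0.00036232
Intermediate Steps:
U = -153 (U = 15 + 3*(-56) = 15 - 168 = -153)
w(T) = 10 (w(T) = 5*2 = 10)
c = 0 (c = ((4 + 6)*0)/2 = (10*0)/2 = (½)*0 = 0)
v = 2448 (v = 4*(-4*(-153)) = 4*612 = 2448)
1/(v + (c + ((129 + (w(-3) + 4)²) - 13))) = 1/(2448 + (0 + ((129 + (10 + 4)²) - 13))) = 1/(2448 + (0 + ((129 + 14²) - 13))) = 1/(2448 + (0 + ((129 + 196) - 13))) = 1/(2448 + (0 + (325 - 13))) = 1/(2448 + (0 + 312)) = 1/(2448 + 312) = 1/2760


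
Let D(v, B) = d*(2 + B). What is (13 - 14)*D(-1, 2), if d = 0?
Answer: 0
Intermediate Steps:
D(v, B) = 0 (D(v, B) = 0*(2 + B) = 0)
(13 - 14)*D(-1, 2) = (13 - 14)*0 = -1*0 = 0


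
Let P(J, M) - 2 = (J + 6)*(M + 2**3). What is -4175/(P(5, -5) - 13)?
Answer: -4175/22 ≈ -189.77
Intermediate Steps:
P(J, M) = 2 + (6 + J)*(8 + M) (P(J, M) = 2 + (J + 6)*(M + 2**3) = 2 + (6 + J)*(M + 8) = 2 + (6 + J)*(8 + M))
-4175/(P(5, -5) - 13) = -4175/((50 + 6*(-5) + 8*5 + 5*(-5)) - 13) = -4175/((50 - 30 + 40 - 25) - 13) = -4175/(35 - 13) = -4175/22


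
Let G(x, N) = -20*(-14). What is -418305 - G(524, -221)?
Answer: -418585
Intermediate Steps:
G(x, N) = 280
-418305 - G(524, -221) = -418305 - 1*280 = -418305 - 280 = -418585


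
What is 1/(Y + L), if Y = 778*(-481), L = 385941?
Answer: 1/11723 ≈ 8.5302e-5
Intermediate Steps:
Y = -374218
1/(Y + L) = 1/(-374218 + 385941) = 1/11723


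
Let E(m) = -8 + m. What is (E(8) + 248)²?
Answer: 61504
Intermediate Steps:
(E(8) + 248)² = ((-8 + 8) + 248)² = (0 + 248)² = 248² = 61504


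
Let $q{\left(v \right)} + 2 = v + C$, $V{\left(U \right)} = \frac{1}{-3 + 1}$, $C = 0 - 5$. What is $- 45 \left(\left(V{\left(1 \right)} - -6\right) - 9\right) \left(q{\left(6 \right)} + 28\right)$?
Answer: $\frac{8505}{2} \approx 4252.5$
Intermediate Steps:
$C = -5$
$V{\left(U \right)} = - \frac{1}{2}$ ($V{\left(U \right)} = \frac{1}{-2} = - \frac{1}{2}$)
$q{\left(v \right)} = -7 + v$ ($q{\left(v \right)} = -2 + \left(v - 5\right) = -2 + \left(-5 + v\right) = -7 + v$)
$- 45 \left(\left(V{\left(1 \right)} - -6\right) - 9\right) \left(q{\left(6 \right)} + 28\right) = - 45 \left(\left(- \frac{1}{2} - -6\right) - 9\right) \left(\left(-7 + 6\right) + 28\right) = - 45 \left(\left(- \frac{1}{2} + 6\right) - 9\right) \left(-1 + 28\right) = - 45 \left(\frac{11}{2} - 9\right) 27 = - 45 \left(\left(- \frac{7}{2}\right) 27\right) = \left(-45\right) \left(- \frac{189}{2}\right) = \frac{8505}{2}$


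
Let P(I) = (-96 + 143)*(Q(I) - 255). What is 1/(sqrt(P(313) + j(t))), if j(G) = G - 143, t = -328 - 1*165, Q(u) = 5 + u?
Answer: sqrt(93)/465 ≈ 0.020739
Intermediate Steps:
t = -493 (t = -328 - 165 = -493)
j(G) = -143 + G
P(I) = -11750 + 47*I (P(I) = (-96 + 143)*((5 + I) - 255) = 47*(-250 + I) = -11750 + 47*I)
1/(sqrt(P(313) + j(t))) = 1/(sqrt((-11750 + 47*313) + (-143 - 493))) = 1/(sqrt((-11750 + 14711) - 636)) = 1/(sqrt(2961 - 636)) = 1/(sqrt(2325)) = 1/(5*sqrt(93)) = sqrt(93)/465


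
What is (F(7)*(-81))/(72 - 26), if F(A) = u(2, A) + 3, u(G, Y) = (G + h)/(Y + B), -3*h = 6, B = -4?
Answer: -243/46 ≈ -5.2826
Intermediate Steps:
h = -2 (h = -1/3*6 = -2)
u(G, Y) = (-2 + G)/(-4 + Y) (u(G, Y) = (G - 2)/(Y - 4) = (-2 + G)/(-4 + Y))
F(A) = 3 (F(A) = (-2 + 2)/(-4 + A) + 3 = 0/(-4 + A) + 3 = 0 + 3 = 3)
(F(7)*(-81))/(72 - 26) = (3*(-81))/(72 - 26) = -243/46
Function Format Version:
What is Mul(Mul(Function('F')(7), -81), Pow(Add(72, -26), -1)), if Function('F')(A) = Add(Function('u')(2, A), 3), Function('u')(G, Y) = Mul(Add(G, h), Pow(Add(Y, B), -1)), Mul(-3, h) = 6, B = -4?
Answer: Rational(-243, 46) ≈ -5.2826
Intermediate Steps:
h = -2 (h = Mul(Rational(-1, 3), 6) = -2)
Function('u')(G, Y) = Mul(Pow(Add(-4, Y), -1), Add(-2, G)) (Function('u')(G, Y) = Mul(Add(G, -2), Pow(Add(Y, -4), -1)) = Mul(Add(-2, G), Pow(Add(-4, Y), -1)) = Mul(Pow(Add(-4, Y), -1), Add(-2, G)))
Function('F')(A) = 3 (Function('F')(A) = Add(Mul(Pow(Add(-4, A), -1), Add(-2, 2)), 3) = Add(Mul(Pow(Add(-4, A), -1), 0), 3) = Add(0, 3) = 3)
Mul(Mul(Function('F')(7), -81), Pow(Add(72, -26), -1)) = Mul(Mul(3, -81), Pow(Add(72, -26), -1)) = Mul(-243, Pow(46, -1)) = Mul(-243, Rational(1, 46)) = Rational(-243, 46)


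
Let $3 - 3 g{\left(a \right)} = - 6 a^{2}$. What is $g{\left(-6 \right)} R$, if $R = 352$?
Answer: $25696$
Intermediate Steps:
$g{\left(a \right)} = 1 + 2 a^{2}$ ($g{\left(a \right)} = 1 - \frac{\left(-6\right) a^{2}}{3} = 1 + 2 a^{2}$)
$g{\left(-6 \right)} R = \left(1 + 2 \left(-6\right)^{2}\right) 352 = \left(1 + 2 \cdot 36\right) 352 = \left(1 + 72\right) 352 = 73 \cdot 352 = 25696$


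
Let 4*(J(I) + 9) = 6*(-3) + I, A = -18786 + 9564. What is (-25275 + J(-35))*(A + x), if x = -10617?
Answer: 2007488571/4 ≈ 5.0187e+8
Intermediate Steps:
A = -9222
J(I) = -27/2 + I/4 (J(I) = -9 + (6*(-3) + I)/4 = -9 + (-18 + I)/4 = -9 + (-9/2 + I/4) = -27/2 + I/4)
(-25275 + J(-35))*(A + x) = (-25275 + (-27/2 + (1/4)*(-35)))*(-9222 - 10617) = (-25275 + (-27/2 - 35/4))*(-19839) = (-25275 - 89/4)*(-19839) = -101189/4*(-19839) = 2007488571/4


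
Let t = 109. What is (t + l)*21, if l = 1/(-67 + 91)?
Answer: 18319/8 ≈ 2289.9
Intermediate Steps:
l = 1/24 ≈ 0.041667
(t + l)*21 = (109 + 1/24)*21 = (2617/24)*21 = 18319/8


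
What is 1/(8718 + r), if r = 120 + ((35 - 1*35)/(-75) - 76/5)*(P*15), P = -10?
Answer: 1/11118 ≈ 8.9944e-5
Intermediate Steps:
r = 2400 (r = 120 + ((35 - 1*35)/(-75) - 76/5)*(-10*15) = 120 + ((35 - 35)*(-1/75) - 76*⅕)*(-150) = 120 + (0*(-1/75) - 76/5)*(-150) = 120 + (0 - 76/5)*(-150) = 120 - 76/5*(-150) = 120 + 2280 = 2400)
1/(8718 + r) = 1/(8718 + 2400) = 1/11118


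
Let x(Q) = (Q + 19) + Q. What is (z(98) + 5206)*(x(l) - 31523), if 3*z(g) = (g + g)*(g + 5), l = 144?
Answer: -1117720096/3 ≈ -3.7257e+8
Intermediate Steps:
z(g) = 2*g*(5 + g)/3 (z(g) = ((g + g)*(g + 5))/3 = ((2*g)*(5 + g))/3 = (2*g*(5 + g))/3 = 2*g*(5 + g)/3)
x(Q) = 19 + 2*Q (x(Q) = (19 + Q) + Q = 19 + 2*Q)
(z(98) + 5206)*(x(l) - 31523) = ((⅔)*98*(5 + 98) + 5206)*((19 + 2*144) - 31523) = ((⅔)*98*103 + 5206)*((19 + 288) - 31523) = (20188/3 + 5206)*(307 - 31523) = (35806/3)*(-31216) = -1117720096/3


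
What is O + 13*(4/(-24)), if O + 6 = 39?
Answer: 185/6 ≈ 30.833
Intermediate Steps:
O = 33 (O = -6 + 39 = 33)
O + 13*(4/(-24)) = 33 + 13*(4/(-24)) = 33 + 13*(4*(-1/24)) = 33 + 13*(-⅙) = 33 - 13/6 = 185/6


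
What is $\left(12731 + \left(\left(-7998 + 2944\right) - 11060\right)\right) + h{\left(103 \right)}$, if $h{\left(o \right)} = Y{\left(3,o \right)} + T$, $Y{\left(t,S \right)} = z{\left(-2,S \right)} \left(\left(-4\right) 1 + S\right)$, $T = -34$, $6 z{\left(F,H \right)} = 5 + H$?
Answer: $-1635$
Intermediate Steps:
$z{\left(F,H \right)} = \frac{5}{6} + \frac{H}{6}$ ($z{\left(F,H \right)} = \frac{5 + H}{6} = \frac{5}{6} + \frac{H}{6}$)
$Y{\left(t,S \right)} = \left(-4 + S\right) \left(\frac{5}{6} + \frac{S}{6}\right)$ ($Y{\left(t,S \right)} = \left(\frac{5}{6} + \frac{S}{6}\right) \left(\left(-4\right) 1 + S\right) = \left(\frac{5}{6} + \frac{S}{6}\right) \left(-4 + S\right) = \left(-4 + S\right) \left(\frac{5}{6} + \frac{S}{6}\right)$)
$h{\left(o \right)} = -34 + \frac{\left(-4 + o\right) \left(5 + o\right)}{6}$ ($h{\left(o \right)} = \frac{\left(-4 + o\right) \left(5 + o\right)}{6} - 34 = -34 + \frac{\left(-4 + o\right) \left(5 + o\right)}{6}$)
$\left(12731 + \left(\left(-7998 + 2944\right) - 11060\right)\right) + h{\left(103 \right)} = \left(12731 + \left(\left(-7998 + 2944\right) - 11060\right)\right) + \left(- \frac{112}{3} + \frac{1}{6} \cdot 103 + \frac{103^{2}}{6}\right) = \left(12731 - 16114\right) + \left(- \frac{112}{3} + \frac{103}{6} + \frac{1}{6} \cdot 10609\right) = \left(12731 - 16114\right) + \left(- \frac{112}{3} + \frac{103}{6} + \frac{10609}{6}\right) = -3383 + 1748 = -1635$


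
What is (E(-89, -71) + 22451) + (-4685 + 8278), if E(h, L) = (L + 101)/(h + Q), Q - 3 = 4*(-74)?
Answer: 4974389/191 ≈ 26044.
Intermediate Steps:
Q = -293 (Q = 3 + 4*(-74) = 3 - 296 = -293)
E(h, L) = (101 + L)/(-293 + h) (E(h, L) = (L + 101)/(h - 293) = (101 + L)/(-293 + h))
(E(-89, -71) + 22451) + (-4685 + 8278) = ((101 - 71)/(-293 - 89) + 22451) + (-4685 + 8278) = (30/(-382) + 22451) + 3593 = (-1/382*30 + 22451) + 3593 = (-15/191 + 22451) + 3593 = 4288126/191 + 3593 = 4974389/191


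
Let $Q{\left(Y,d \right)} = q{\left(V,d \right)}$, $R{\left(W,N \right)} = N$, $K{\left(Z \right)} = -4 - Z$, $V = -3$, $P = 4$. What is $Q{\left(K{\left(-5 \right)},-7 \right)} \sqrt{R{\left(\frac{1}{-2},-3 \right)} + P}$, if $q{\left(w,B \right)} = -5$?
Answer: $-5$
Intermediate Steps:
$Q{\left(Y,d \right)} = -5$
$Q{\left(K{\left(-5 \right)},-7 \right)} \sqrt{R{\left(\frac{1}{-2},-3 \right)} + P} = - 5 \sqrt{-3 + 4} = - 5 \sqrt{1} = \left(-5\right) 1 = -5$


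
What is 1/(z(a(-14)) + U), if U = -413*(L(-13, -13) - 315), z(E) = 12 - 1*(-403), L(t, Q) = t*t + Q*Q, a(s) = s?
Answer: -1/9084 ≈ -0.00011008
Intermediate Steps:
L(t, Q) = Q² + t² (L(t, Q) = t² + Q² = Q² + t²)
z(E) = 415 (z(E) = 12 + 403 = 415)
U = -9499 (U = -413*(((-13)² + (-13)²) - 315) = -413*((169 + 169) - 315) = -413*(338 - 315) = -413*23 = -9499)
1/(z(a(-14)) + U) = 1/(415 - 9499) = 1/(-9084) = -1/9084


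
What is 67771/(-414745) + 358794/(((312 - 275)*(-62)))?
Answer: -2402636842/15345565 ≈ -156.57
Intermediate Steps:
67771/(-414745) + 358794/(((312 - 275)*(-62))) = 67771*(-1/414745) + 358794/((37*(-62))) = -67771/414745 + 358794/(-2294) = -67771/414745 + 358794*(-1/2294) = -67771/414745 - 5787/37 = -2402636842/15345565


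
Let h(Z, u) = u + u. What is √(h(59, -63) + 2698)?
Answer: 2*√643 ≈ 50.715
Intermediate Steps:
h(Z, u) = 2*u
√(h(59, -63) + 2698) = √(2*(-63) + 2698) = √(-126 + 2698) = √2572 = 2*√643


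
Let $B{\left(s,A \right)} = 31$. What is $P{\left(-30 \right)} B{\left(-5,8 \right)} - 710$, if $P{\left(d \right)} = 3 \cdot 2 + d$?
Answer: $-1454$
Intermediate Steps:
$P{\left(d \right)} = 6 + d$
$P{\left(-30 \right)} B{\left(-5,8 \right)} - 710 = \left(6 - 30\right) 31 - 710 = \left(-24\right) 31 - 710 = -744 - 710 = -1454$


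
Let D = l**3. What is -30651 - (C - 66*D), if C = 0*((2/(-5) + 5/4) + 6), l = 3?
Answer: -28869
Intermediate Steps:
C = 0 (C = 0*((2*(-1/5) + 5*(1/4)) + 6) = 0*((-2/5 + 5/4) + 6) = 0*(17/20 + 6) = 0*(137/20) = 0)
D = 27 (D = 3**3 = 27)
-30651 - (C - 66*D) = -30651 - (0 - 66*27) = -30651 - (0 - 1782) = -30651 - 1*(-1782) = -30651 + 1782 = -28869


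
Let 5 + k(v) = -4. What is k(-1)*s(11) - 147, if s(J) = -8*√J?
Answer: -147 + 72*√11 ≈ 91.797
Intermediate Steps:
k(v) = -9 (k(v) = -5 - 4 = -9)
k(-1)*s(11) - 147 = -(-72)*√11 - 147 = 72*√11 - 147 = -147 + 72*√11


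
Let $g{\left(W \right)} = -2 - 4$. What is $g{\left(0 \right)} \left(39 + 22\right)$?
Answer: $-366$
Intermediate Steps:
$g{\left(W \right)} = -6$
$g{\left(0 \right)} \left(39 + 22\right) = - 6 \left(39 + 22\right) = \left(-6\right) 61 = -366$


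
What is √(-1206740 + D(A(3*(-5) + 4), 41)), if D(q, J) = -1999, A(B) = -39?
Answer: I*√1208739 ≈ 1099.4*I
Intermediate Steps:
√(-1206740 + D(A(3*(-5) + 4), 41)) = √(-1206740 - 1999) = √(-1208739) = I*√1208739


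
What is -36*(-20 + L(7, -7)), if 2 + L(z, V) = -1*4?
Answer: 936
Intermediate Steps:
L(z, V) = -6 (L(z, V) = -2 - 1*4 = -2 - 4 = -6)
-36*(-20 + L(7, -7)) = -36*(-20 - 6) = -36*(-26) = 936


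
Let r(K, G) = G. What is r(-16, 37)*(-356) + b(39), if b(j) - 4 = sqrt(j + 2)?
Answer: -13168 + sqrt(41) ≈ -13162.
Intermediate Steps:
b(j) = 4 + sqrt(2 + j) (b(j) = 4 + sqrt(j + 2) = 4 + sqrt(2 + j))
r(-16, 37)*(-356) + b(39) = 37*(-356) + (4 + sqrt(2 + 39)) = -13172 + (4 + sqrt(41)) = -13168 + sqrt(41)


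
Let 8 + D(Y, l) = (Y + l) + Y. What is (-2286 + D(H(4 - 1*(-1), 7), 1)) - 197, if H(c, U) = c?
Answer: -2480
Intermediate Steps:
D(Y, l) = -8 + l + 2*Y (D(Y, l) = -8 + ((Y + l) + Y) = -8 + (l + 2*Y) = -8 + l + 2*Y)
(-2286 + D(H(4 - 1*(-1), 7), 1)) - 197 = (-2286 + (-8 + 1 + 2*(4 - 1*(-1)))) - 197 = (-2286 + (-8 + 1 + 2*(4 + 1))) - 197 = (-2286 + (-8 + 1 + 2*5)) - 197 = (-2286 + (-8 + 1 + 10)) - 197 = (-2286 + 3) - 197 = -2283 - 197 = -2480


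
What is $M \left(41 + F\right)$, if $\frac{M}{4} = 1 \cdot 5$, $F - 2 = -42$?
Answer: $20$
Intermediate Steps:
$F = -40$ ($F = 2 - 42 = -40$)
$M = 20$ ($M = 4 \cdot 1 \cdot 5 = 4 \cdot 5 = 20$)
$M \left(41 + F\right) = 20 \left(41 - 40\right) = 20 \cdot 1 = 20$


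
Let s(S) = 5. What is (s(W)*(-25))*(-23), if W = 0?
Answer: 2875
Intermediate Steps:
(s(W)*(-25))*(-23) = (5*(-25))*(-23) = -125*(-23) = 2875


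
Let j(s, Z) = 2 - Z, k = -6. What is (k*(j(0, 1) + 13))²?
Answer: 7056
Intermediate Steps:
(k*(j(0, 1) + 13))² = (-6*((2 - 1*1) + 13))² = (-6*((2 - 1) + 13))² = (-6*(1 + 13))² = (-6*14)² = (-84)² = 7056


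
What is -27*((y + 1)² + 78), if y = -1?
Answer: -2106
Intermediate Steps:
-27*((y + 1)² + 78) = -27*((-1 + 1)² + 78) = -27*(0² + 78) = -27*(0 + 78) = -27*78 = -2106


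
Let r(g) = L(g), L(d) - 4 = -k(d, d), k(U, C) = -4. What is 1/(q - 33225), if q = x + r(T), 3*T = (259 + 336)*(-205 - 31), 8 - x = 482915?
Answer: -1/516124 ≈ -1.9375e-6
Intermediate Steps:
x = -482907 (x = 8 - 1*482915 = 8 - 482915 = -482907)
L(d) = 8 (L(d) = 4 - 1*(-4) = 4 + 4 = 8)
T = -140420/3 (T = ((259 + 336)*(-205 - 31))/3 = (595*(-236))/3 = (⅓)*(-140420) = -140420/3 ≈ -46807.)
r(g) = 8
q = -482899 (q = -482907 + 8 = -482899)
1/(q - 33225) = 1/(-482899 - 33225) = 1/(-516124) = -1/516124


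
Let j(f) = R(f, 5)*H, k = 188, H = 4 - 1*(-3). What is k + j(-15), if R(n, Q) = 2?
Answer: 202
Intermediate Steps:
H = 7 (H = 4 + 3 = 7)
j(f) = 14 (j(f) = 2*7 = 14)
k + j(-15) = 188 + 14 = 202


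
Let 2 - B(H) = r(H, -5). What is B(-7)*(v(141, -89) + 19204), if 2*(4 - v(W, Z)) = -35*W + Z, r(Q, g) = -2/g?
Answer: 34752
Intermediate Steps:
v(W, Z) = 4 - Z/2 + 35*W/2 (v(W, Z) = 4 - (-35*W + Z)/2 = 4 - (Z - 35*W)/2 = 4 + (-Z/2 + 35*W/2) = 4 - Z/2 + 35*W/2)
B(H) = 8/5 (B(H) = 2 - (-2)/(-5) = 2 - (-2)*(-1)/5 = 2 - 1*2/5 = 2 - 2/5 = 8/5)
B(-7)*(v(141, -89) + 19204) = 8*((4 - 1/2*(-89) + (35/2)*141) + 19204)/5 = 8*((4 + 89/2 + 4935/2) + 19204)/5 = 8*(2516 + 19204)/5 = (8/5)*21720 = 34752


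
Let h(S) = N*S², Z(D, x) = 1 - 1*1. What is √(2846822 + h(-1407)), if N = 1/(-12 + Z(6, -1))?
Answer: √10727405/2 ≈ 1637.6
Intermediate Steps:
Z(D, x) = 0 (Z(D, x) = 1 - 1 = 0)
N = -1/12 (N = 1/(-12 + 0) = 1/(-12) = -1/12 ≈ -0.083333)
h(S) = -S²/12
√(2846822 + h(-1407)) = √(2846822 - 1/12*(-1407)²) = √(2846822 - 1/12*1979649) = √(2846822 - 659883/4) = √(10727405/4) = √10727405/2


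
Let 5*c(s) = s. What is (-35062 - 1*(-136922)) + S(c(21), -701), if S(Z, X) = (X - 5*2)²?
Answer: 607381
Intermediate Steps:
c(s) = s/5
S(Z, X) = (-10 + X)² (S(Z, X) = (X - 10)² = (-10 + X)²)
(-35062 - 1*(-136922)) + S(c(21), -701) = (-35062 - 1*(-136922)) + (-10 - 701)² = (-35062 + 136922) + (-711)² = 101860 + 505521 = 607381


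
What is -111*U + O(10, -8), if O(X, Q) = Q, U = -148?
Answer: 16420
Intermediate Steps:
-111*U + O(10, -8) = -111*(-148) - 8 = 16428 - 8 = 16420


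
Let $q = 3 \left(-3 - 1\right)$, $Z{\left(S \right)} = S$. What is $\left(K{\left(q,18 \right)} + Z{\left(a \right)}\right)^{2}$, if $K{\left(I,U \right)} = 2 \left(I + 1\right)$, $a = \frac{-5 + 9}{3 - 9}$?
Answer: $\frac{4624}{9} \approx 513.78$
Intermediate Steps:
$a = - \frac{2}{3}$ ($a = \frac{4}{-6} = 4 \left(- \frac{1}{6}\right) = - \frac{2}{3} \approx -0.66667$)
$q = -12$ ($q = 3 \left(-4\right) = -12$)
$K{\left(I,U \right)} = 2 + 2 I$ ($K{\left(I,U \right)} = 2 \left(1 + I\right) = 2 + 2 I$)
$\left(K{\left(q,18 \right)} + Z{\left(a \right)}\right)^{2} = \left(\left(2 + 2 \left(-12\right)\right) - \frac{2}{3}\right)^{2} = \left(\left(2 - 24\right) - \frac{2}{3}\right)^{2} = \left(-22 - \frac{2}{3}\right)^{2} = \left(- \frac{68}{3}\right)^{2} = \frac{4624}{9}$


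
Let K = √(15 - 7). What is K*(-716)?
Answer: -1432*√2 ≈ -2025.2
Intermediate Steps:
K = 2*√2 (K = √8 = 2*√2 ≈ 2.8284)
K*(-716) = (2*√2)*(-716) = -1432*√2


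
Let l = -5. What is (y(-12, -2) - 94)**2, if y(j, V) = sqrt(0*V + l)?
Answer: (94 - I*sqrt(5))**2 ≈ 8831.0 - 420.38*I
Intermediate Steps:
y(j, V) = I*sqrt(5) (y(j, V) = sqrt(0*V - 5) = sqrt(0 - 5) = sqrt(-5) = I*sqrt(5))
(y(-12, -2) - 94)**2 = (I*sqrt(5) - 94)**2 = (-94 + I*sqrt(5))**2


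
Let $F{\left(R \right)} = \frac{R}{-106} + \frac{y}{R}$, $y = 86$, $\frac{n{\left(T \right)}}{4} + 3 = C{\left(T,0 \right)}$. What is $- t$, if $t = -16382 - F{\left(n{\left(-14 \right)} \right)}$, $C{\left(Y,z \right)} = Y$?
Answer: $\frac{29519241}{1802} \approx 16381.0$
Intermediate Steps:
$n{\left(T \right)} = -12 + 4 T$
$F{\left(R \right)} = \frac{86}{R} - \frac{R}{106}$ ($F{\left(R \right)} = \frac{R}{-106} + \frac{86}{R} = R \left(- \frac{1}{106}\right) + \frac{86}{R} = - \frac{R}{106} + \frac{86}{R} = \frac{86}{R} - \frac{R}{106}$)
$t = - \frac{29519241}{1802}$ ($t = -16382 - \left(\frac{86}{-12 + 4 \left(-14\right)} - \frac{-12 + 4 \left(-14\right)}{106}\right) = -16382 - \left(\frac{86}{-12 - 56} - \frac{-12 - 56}{106}\right) = -16382 - \left(\frac{86}{-68} - - \frac{34}{53}\right) = -16382 - \left(86 \left(- \frac{1}{68}\right) + \frac{34}{53}\right) = -16382 - \left(- \frac{43}{34} + \frac{34}{53}\right) = -16382 - - \frac{1123}{1802} = -16382 + \frac{1123}{1802} = - \frac{29519241}{1802} \approx -16381.0$)
$- t = \left(-1\right) \left(- \frac{29519241}{1802}\right) = \frac{29519241}{1802}$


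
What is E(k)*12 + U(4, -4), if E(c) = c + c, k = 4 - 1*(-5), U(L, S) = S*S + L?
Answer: 236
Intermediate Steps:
U(L, S) = L + S**2 (U(L, S) = S**2 + L = L + S**2)
k = 9 (k = 4 + 5 = 9)
E(c) = 2*c
E(k)*12 + U(4, -4) = (2*9)*12 + (4 + (-4)**2) = 18*12 + (4 + 16) = 216 + 20 = 236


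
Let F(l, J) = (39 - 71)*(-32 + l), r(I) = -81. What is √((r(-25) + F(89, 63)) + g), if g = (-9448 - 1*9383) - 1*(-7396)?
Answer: 2*I*√3335 ≈ 115.5*I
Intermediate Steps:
F(l, J) = 1024 - 32*l (F(l, J) = -32*(-32 + l) = 1024 - 32*l)
g = -11435 (g = (-9448 - 9383) + 7396 = -18831 + 7396 = -11435)
√((r(-25) + F(89, 63)) + g) = √((-81 + (1024 - 32*89)) - 11435) = √((-81 + (1024 - 2848)) - 11435) = √((-81 - 1824) - 11435) = √(-1905 - 11435) = √(-13340) = 2*I*√3335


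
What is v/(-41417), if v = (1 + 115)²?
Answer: -13456/41417 ≈ -0.32489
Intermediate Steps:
v = 13456 (v = 116² = 13456)
v/(-41417) = 13456/(-41417) = 13456*(-1/41417) = -13456/41417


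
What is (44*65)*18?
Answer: 51480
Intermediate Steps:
(44*65)*18 = 2860*18 = 51480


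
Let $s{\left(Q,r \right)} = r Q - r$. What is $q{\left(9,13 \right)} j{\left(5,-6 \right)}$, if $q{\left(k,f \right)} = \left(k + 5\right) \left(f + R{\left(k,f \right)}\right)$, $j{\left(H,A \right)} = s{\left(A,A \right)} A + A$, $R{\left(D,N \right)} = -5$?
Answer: $-28896$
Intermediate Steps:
$s{\left(Q,r \right)} = - r + Q r$ ($s{\left(Q,r \right)} = Q r - r = - r + Q r$)
$j{\left(H,A \right)} = A + A^{2} \left(-1 + A\right)$ ($j{\left(H,A \right)} = A \left(-1 + A\right) A + A = A^{2} \left(-1 + A\right) + A = A + A^{2} \left(-1 + A\right)$)
$q{\left(k,f \right)} = \left(-5 + f\right) \left(5 + k\right)$ ($q{\left(k,f \right)} = \left(k + 5\right) \left(f - 5\right) = \left(5 + k\right) \left(-5 + f\right) = \left(-5 + f\right) \left(5 + k\right)$)
$q{\left(9,13 \right)} j{\left(5,-6 \right)} = \left(-25 - 45 + 5 \cdot 13 + 13 \cdot 9\right) \left(- 6 \left(1 - 6 \left(-1 - 6\right)\right)\right) = \left(-25 - 45 + 65 + 117\right) \left(- 6 \left(1 - -42\right)\right) = 112 \left(- 6 \left(1 + 42\right)\right) = 112 \left(\left(-6\right) 43\right) = 112 \left(-258\right) = -28896$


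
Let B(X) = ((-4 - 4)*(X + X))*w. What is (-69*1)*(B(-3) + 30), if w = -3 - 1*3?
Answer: 17802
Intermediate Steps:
w = -6 (w = -3 - 3 = -6)
B(X) = 96*X (B(X) = ((-4 - 4)*(X + X))*(-6) = -16*X*(-6) = 96*X)
(-69*1)*(B(-3) + 30) = (-69*1)*(96*(-3) + 30) = -69*(-288 + 30) = -69*(-258) = 17802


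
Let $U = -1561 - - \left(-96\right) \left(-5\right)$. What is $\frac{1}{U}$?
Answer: $- \frac{1}{1081} \approx -0.00092507$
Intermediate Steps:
$U = -1081$ ($U = -1561 - \left(-1\right) 480 = -1561 - -480 = -1561 + 480 = -1081$)
$\frac{1}{U} = \frac{1}{-1081} = - \frac{1}{1081}$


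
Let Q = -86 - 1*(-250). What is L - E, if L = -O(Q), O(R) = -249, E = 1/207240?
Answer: 51602759/207240 ≈ 249.00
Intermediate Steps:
E = 1/207240 ≈ 4.8253e-6
Q = 164 (Q = -86 + 250 = 164)
L = 249 (L = -1*(-249) = 249)
L - E = 249 - 1*1/207240 = 249 - 1/207240 = 51602759/207240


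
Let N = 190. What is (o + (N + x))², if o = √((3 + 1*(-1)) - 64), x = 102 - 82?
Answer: (210 + I*√62)² ≈ 44038.0 + 3307.1*I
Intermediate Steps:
x = 20
o = I*√62 (o = √((3 - 1) - 64) = √(2 - 64) = √(-62) = I*√62 ≈ 7.874*I)
(o + (N + x))² = (I*√62 + (190 + 20))² = (I*√62 + 210)² = (210 + I*√62)²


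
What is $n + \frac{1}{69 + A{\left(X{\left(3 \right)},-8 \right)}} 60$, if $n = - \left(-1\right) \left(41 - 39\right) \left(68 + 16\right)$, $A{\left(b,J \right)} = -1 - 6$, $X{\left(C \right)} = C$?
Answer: $\frac{5238}{31} \approx 168.97$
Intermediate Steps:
$A{\left(b,J \right)} = -7$
$n = 168$ ($n = - \left(-1\right) 2 \cdot 84 = - \left(-1\right) 168 = \left(-1\right) \left(-168\right) = 168$)
$n + \frac{1}{69 + A{\left(X{\left(3 \right)},-8 \right)}} 60 = 168 + \frac{1}{69 - 7} \cdot 60 = 168 + \frac{1}{62} \cdot 60 = 168 + \frac{30}{31} = \frac{5238}{31}$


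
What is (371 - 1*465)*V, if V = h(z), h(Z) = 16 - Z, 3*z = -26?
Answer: -6956/3 ≈ -2318.7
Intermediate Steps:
z = -26/3 (z = (⅓)*(-26) = -26/3 ≈ -8.6667)
V = 74/3 (V = 16 - 1*(-26/3) = 16 + 26/3 = 74/3 ≈ 24.667)
(371 - 1*465)*V = (371 - 1*465)*(74/3) = (371 - 465)*(74/3) = -94*74/3 = -6956/3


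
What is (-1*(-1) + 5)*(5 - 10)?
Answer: -30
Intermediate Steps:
(-1*(-1) + 5)*(5 - 10) = (1 + 5)*(-5) = 6*(-5) = -30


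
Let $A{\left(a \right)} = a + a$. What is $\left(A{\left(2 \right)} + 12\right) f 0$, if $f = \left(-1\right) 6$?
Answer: $0$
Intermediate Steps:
$f = -6$
$A{\left(a \right)} = 2 a$
$\left(A{\left(2 \right)} + 12\right) f 0 = \left(2 \cdot 2 + 12\right) \left(\left(-6\right) 0\right) = \left(4 + 12\right) 0 = 16 \cdot 0 = 0$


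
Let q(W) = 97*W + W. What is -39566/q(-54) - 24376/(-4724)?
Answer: 39488447/3124926 ≈ 12.637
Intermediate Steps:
q(W) = 98*W
-39566/q(-54) - 24376/(-4724) = -39566/(98*(-54)) - 24376/(-4724) = -39566/(-5292) - 24376*(-1/4724) = -39566*(-1/5292) + 6094/1181 = 19783/2646 + 6094/1181 = 39488447/3124926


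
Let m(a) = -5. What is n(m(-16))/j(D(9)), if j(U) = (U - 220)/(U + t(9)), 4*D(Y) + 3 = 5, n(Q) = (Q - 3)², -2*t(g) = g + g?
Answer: 1088/439 ≈ 2.4784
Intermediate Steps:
t(g) = -g (t(g) = -(g + g)/2 = -g)
n(Q) = (-3 + Q)²
D(Y) = ½ (D(Y) = -¾ + (¼)*5 = -¾ + 5/4 = ½)
j(U) = (-220 + U)/(-9 + U) (j(U) = (U - 220)/(U - 1*9) = (-220 + U)/(U - 9) = (-220 + U)/(-9 + U))
n(m(-16))/j(D(9)) = (-3 - 5)²/(((-220 + ½)/(-9 + ½))) = (-8)²/((-439/2/(-17/2))) = 64/((-2/17*(-439/2))) = 64/(439/17) = 64*(17/439) = 1088/439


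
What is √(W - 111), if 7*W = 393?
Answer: 8*I*√42/7 ≈ 7.4066*I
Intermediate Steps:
W = 393/7 (W = (⅐)*393 = 393/7 ≈ 56.143)
√(W - 111) = √(393/7 - 111) = √(-384/7) = 8*I*√42/7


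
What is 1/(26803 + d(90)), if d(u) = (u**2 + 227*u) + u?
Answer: 1/55423 ≈ 1.8043e-5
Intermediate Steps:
d(u) = u**2 + 228*u
1/(26803 + d(90)) = 1/(26803 + 90*(228 + 90)) = 1/(26803 + 90*318) = 1/(26803 + 28620) = 1/55423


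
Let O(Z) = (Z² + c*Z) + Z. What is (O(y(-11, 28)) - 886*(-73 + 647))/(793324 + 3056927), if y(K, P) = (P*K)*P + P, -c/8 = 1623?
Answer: 184984520/3850251 ≈ 48.045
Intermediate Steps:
c = -12984 (c = -8*1623 = -12984)
y(K, P) = P + K*P² (y(K, P) = (K*P)*P + P = K*P² + P = P + K*P²)
O(Z) = Z² - 12983*Z (O(Z) = (Z² - 12984*Z) + Z = Z² - 12983*Z)
(O(y(-11, 28)) - 886*(-73 + 647))/(793324 + 3056927) = ((28*(1 - 11*28))*(-12983 + 28*(1 - 11*28)) - 886*(-73 + 647))/(793324 + 3056927) = ((28*(1 - 308))*(-12983 + 28*(1 - 308)) - 886*574)/3850251 = ((28*(-307))*(-12983 + 28*(-307)) - 508564)*(1/3850251) = (-8596*(-12983 - 8596) - 508564)*(1/3850251) = (-8596*(-21579) - 508564)*(1/3850251) = (185493084 - 508564)*(1/3850251) = 184984520*(1/3850251) = 184984520/3850251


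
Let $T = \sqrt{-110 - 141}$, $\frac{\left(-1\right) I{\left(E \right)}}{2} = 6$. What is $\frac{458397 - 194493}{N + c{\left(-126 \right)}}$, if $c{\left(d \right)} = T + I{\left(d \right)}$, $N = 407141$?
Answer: $\frac{8953580968}{13812835241} - \frac{21992 i \sqrt{251}}{13812835241} \approx 0.64821 - 2.5224 \cdot 10^{-5} i$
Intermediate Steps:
$I{\left(E \right)} = -12$ ($I{\left(E \right)} = \left(-2\right) 6 = -12$)
$T = i \sqrt{251}$ ($T = \sqrt{-251} = i \sqrt{251} \approx 15.843 i$)
$c{\left(d \right)} = -12 + i \sqrt{251}$ ($c{\left(d \right)} = i \sqrt{251} - 12 = -12 + i \sqrt{251}$)
$\frac{458397 - 194493}{N + c{\left(-126 \right)}} = \frac{458397 - 194493}{407141 - \left(12 - i \sqrt{251}\right)} = \frac{263904}{407129 + i \sqrt{251}}$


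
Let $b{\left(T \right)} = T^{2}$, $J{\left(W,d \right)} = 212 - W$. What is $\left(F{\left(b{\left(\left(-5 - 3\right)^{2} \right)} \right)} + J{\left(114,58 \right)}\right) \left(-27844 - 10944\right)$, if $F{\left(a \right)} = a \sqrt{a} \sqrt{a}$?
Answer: $-650758455432$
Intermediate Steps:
$F{\left(a \right)} = a^{2}$ ($F{\left(a \right)} = a^{\frac{3}{2}} \sqrt{a} = a^{2}$)
$\left(F{\left(b{\left(\left(-5 - 3\right)^{2} \right)} \right)} + J{\left(114,58 \right)}\right) \left(-27844 - 10944\right) = \left(\left(\left(\left(-5 - 3\right)^{2}\right)^{2}\right)^{2} + \left(212 - 114\right)\right) \left(-27844 - 10944\right) = \left(\left(\left(\left(-8\right)^{2}\right)^{2}\right)^{2} + \left(212 - 114\right)\right) \left(-38788\right) = \left(\left(64^{2}\right)^{2} + 98\right) \left(-38788\right) = \left(4096^{2} + 98\right) \left(-38788\right) = \left(16777216 + 98\right) \left(-38788\right) = 16777314 \left(-38788\right) = -650758455432$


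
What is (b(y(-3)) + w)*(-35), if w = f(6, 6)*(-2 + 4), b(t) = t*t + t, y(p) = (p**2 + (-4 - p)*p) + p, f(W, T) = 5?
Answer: -3500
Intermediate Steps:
y(p) = p + p**2 + p*(-4 - p) (y(p) = (p**2 + p*(-4 - p)) + p = p + p**2 + p*(-4 - p))
b(t) = t + t**2 (b(t) = t**2 + t = t + t**2)
w = 10 (w = 5*(-2 + 4) = 5*2 = 10)
(b(y(-3)) + w)*(-35) = ((-3*(-3))*(1 - 3*(-3)) + 10)*(-35) = (9*(1 + 9) + 10)*(-35) = (9*10 + 10)*(-35) = (90 + 10)*(-35) = 100*(-35) = -3500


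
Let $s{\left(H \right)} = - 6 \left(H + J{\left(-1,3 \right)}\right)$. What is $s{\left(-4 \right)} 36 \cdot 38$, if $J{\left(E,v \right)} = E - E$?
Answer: $32832$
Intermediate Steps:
$J{\left(E,v \right)} = 0$
$s{\left(H \right)} = - 6 H$ ($s{\left(H \right)} = - 6 \left(H + 0\right) = - 6 H$)
$s{\left(-4 \right)} 36 \cdot 38 = \left(-6\right) \left(-4\right) 36 \cdot 38 = 24 \cdot 36 \cdot 38 = 864 \cdot 38 = 32832$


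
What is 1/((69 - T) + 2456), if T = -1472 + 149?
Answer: 1/3848 ≈ 0.00025988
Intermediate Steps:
T = -1323
1/((69 - T) + 2456) = 1/((69 - 1*(-1323)) + 2456) = 1/((69 + 1323) + 2456) = 1/(1392 + 2456) = 1/3848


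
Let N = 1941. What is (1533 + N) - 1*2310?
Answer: 1164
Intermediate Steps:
(1533 + N) - 1*2310 = (1533 + 1941) - 1*2310 = 3474 - 2310 = 1164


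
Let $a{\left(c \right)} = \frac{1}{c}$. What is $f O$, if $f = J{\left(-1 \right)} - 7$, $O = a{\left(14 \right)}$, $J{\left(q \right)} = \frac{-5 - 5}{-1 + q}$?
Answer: $- \frac{1}{7} \approx -0.14286$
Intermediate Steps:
$J{\left(q \right)} = - \frac{10}{-1 + q}$
$O = \frac{1}{14} \approx 0.071429$
$f = -2$ ($f = - \frac{10}{-1 - 1} - 7 = - \frac{10}{-2} - 7 = \left(-10\right) \left(- \frac{1}{2}\right) - 7 = 5 - 7 = -2$)
$f O = \left(-2\right) \frac{1}{14} = - \frac{1}{7}$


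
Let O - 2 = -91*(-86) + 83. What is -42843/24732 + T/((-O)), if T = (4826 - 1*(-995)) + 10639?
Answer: -27630359/7246476 ≈ -3.8129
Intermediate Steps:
O = 7911 (O = 2 + (-91*(-86) + 83) = 2 + (7826 + 83) = 2 + 7909 = 7911)
T = 16460 (T = (4826 + 995) + 10639 = 5821 + 10639 = 16460)
-42843/24732 + T/((-O)) = -42843/24732 + 16460/((-1*7911)) = -42843*1/24732 + 16460/(-7911) = -14281/8244 + 16460*(-1/7911) = -14281/8244 - 16460/7911 = -27630359/7246476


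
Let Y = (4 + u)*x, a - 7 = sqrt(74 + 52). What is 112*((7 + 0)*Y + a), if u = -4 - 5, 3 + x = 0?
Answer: 12544 + 336*sqrt(14) ≈ 13801.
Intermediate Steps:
x = -3 (x = -3 + 0 = -3)
u = -9
a = 7 + 3*sqrt(14) (a = 7 + sqrt(74 + 52) = 7 + sqrt(126) = 7 + 3*sqrt(14) ≈ 18.225)
Y = 15 (Y = (4 - 9)*(-3) = -5*(-3) = 15)
112*((7 + 0)*Y + a) = 112*((7 + 0)*15 + (7 + 3*sqrt(14))) = 112*(7*15 + (7 + 3*sqrt(14))) = 112*(105 + (7 + 3*sqrt(14))) = 112*(112 + 3*sqrt(14)) = 12544 + 336*sqrt(14)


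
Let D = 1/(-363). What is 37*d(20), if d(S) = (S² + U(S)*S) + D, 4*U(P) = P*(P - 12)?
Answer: 16117163/363 ≈ 44400.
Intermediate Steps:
U(P) = P*(-12 + P)/4 (U(P) = (P*(P - 12))/4 = (P*(-12 + P))/4 = P*(-12 + P)/4)
D = -1/363 ≈ -0.0027548
d(S) = -1/363 + S² + S²*(-12 + S)/4 (d(S) = (S² + (S*(-12 + S)/4)*S) - 1/363 = (S² + S²*(-12 + S)/4) - 1/363 = -1/363 + S² + S²*(-12 + S)/4)
37*d(20) = 37*(-1/363 - 2*20² + (¼)*20³) = 37*(-1/363 - 2*400 + (¼)*8000) = 37*(-1/363 - 800 + 2000) = 37*(435599/363) = 16117163/363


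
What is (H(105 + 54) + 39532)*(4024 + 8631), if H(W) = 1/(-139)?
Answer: 69538554285/139 ≈ 5.0028e+8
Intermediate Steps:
H(W) = -1/139
(H(105 + 54) + 39532)*(4024 + 8631) = (-1/139 + 39532)*(4024 + 8631) = (5494947/139)*12655 = 69538554285/139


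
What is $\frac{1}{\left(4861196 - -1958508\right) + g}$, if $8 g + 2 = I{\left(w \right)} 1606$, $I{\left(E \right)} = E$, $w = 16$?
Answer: $\frac{4}{27291663} \approx 1.4656 \cdot 10^{-7}$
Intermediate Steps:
$g = \frac{12847}{4}$ ($g = - \frac{1}{4} + \frac{16 \cdot 1606}{8} = - \frac{1}{4} + \frac{1}{8} \cdot 25696 = - \frac{1}{4} + 3212 = \frac{12847}{4} \approx 3211.8$)
$\frac{1}{\left(4861196 - -1958508\right) + g} = \frac{1}{\left(4861196 - -1958508\right) + \frac{12847}{4}} = \frac{1}{\left(4861196 + 1958508\right) + \frac{12847}{4}} = \frac{1}{6819704 + \frac{12847}{4}} = \frac{1}{\frac{27291663}{4}} = \frac{4}{27291663}$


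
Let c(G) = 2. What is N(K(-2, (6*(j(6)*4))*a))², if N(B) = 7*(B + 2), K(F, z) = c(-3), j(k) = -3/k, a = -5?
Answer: 784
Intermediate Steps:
K(F, z) = 2
N(B) = 14 + 7*B (N(B) = 7*(2 + B) = 14 + 7*B)
N(K(-2, (6*(j(6)*4))*a))² = (14 + 7*2)² = (14 + 14)² = 28² = 784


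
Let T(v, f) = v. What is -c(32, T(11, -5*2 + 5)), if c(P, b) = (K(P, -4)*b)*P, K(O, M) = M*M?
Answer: -5632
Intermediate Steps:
K(O, M) = M²
c(P, b) = 16*P*b (c(P, b) = ((-4)²*b)*P = (16*b)*P = 16*P*b)
-c(32, T(11, -5*2 + 5)) = -16*32*11 = -1*5632 = -5632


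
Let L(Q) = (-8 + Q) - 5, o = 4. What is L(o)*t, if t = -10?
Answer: 90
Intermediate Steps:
L(Q) = -13 + Q
L(o)*t = (-13 + 4)*(-10) = -9*(-10) = 90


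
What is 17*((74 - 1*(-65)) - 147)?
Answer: -136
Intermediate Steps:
17*((74 - 1*(-65)) - 147) = 17*((74 + 65) - 147) = 17*(139 - 147) = 17*(-8) = -136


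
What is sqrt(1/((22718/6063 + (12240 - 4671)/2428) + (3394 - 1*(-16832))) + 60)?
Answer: 6*sqrt(147855113567746235266110)/297847268015 ≈ 7.7460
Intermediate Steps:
sqrt(1/((22718/6063 + (12240 - 4671)/2428) + (3394 - 1*(-16832))) + 60) = sqrt(1/((22718*(1/6063) + 7569*(1/2428)) + (3394 + 16832)) + 60) = sqrt(1/((22718/6063 + 7569/2428) + 20226) + 60) = sqrt(1/(101050151/14720964 + 20226) + 60) = sqrt(1/(297847268015/14720964) + 60) = sqrt(14720964/297847268015 + 60) = sqrt(17870850801864/297847268015) = 6*sqrt(147855113567746235266110)/297847268015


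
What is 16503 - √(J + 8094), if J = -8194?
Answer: 16503 - 10*I ≈ 16503.0 - 10.0*I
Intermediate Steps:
16503 - √(J + 8094) = 16503 - √(-8194 + 8094) = 16503 - √(-100) = 16503 - 10*I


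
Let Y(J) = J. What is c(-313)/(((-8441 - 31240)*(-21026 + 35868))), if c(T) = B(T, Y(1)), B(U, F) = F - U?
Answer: -157/294472701 ≈ -5.3316e-7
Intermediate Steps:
c(T) = 1 - T
c(-313)/(((-8441 - 31240)*(-21026 + 35868))) = (1 - 1*(-313))/(((-8441 - 31240)*(-21026 + 35868))) = (1 + 313)/((-39681*14842)) = 314/(-588945402) = 314*(-1/588945402) = -157/294472701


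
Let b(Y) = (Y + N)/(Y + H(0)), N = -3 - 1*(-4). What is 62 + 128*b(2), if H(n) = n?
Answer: 254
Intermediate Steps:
N = 1 (N = -3 + 4 = 1)
b(Y) = (1 + Y)/Y (b(Y) = (Y + 1)/(Y + 0) = (1 + Y)/Y)
62 + 128*b(2) = 62 + 128*((1 + 2)/2) = 62 + 128*((1/2)*3) = 62 + 128*(3/2) = 62 + 192 = 254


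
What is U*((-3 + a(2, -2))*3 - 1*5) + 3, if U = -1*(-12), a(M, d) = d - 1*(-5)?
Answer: -57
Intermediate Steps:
a(M, d) = 5 + d (a(M, d) = d + 5 = 5 + d)
U = 12
U*((-3 + a(2, -2))*3 - 1*5) + 3 = 12*((-3 + (5 - 2))*3 - 1*5) + 3 = 12*((-3 + 3)*3 - 5) + 3 = 12*(0*3 - 5) + 3 = 12*(0 - 5) + 3 = 12*(-5) + 3 = -60 + 3 = -57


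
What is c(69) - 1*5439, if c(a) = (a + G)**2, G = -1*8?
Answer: -1718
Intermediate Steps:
G = -8
c(a) = (-8 + a)**2 (c(a) = (a - 8)**2 = (-8 + a)**2)
c(69) - 1*5439 = (-8 + 69)**2 - 1*5439 = 61**2 - 5439 = 3721 - 5439 = -1718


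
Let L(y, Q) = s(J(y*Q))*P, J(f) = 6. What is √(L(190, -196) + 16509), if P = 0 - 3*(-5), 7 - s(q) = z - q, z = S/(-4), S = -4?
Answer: √16689 ≈ 129.19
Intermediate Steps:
z = 1 (z = -4/(-4) = -4*(-¼) = 1)
s(q) = 6 + q (s(q) = 7 - (1 - q) = 7 + (-1 + q) = 6 + q)
P = 15 (P = 0 + 15 = 15)
L(y, Q) = 180 (L(y, Q) = (6 + 6)*15 = 12*15 = 180)
√(L(190, -196) + 16509) = √(180 + 16509) = √16689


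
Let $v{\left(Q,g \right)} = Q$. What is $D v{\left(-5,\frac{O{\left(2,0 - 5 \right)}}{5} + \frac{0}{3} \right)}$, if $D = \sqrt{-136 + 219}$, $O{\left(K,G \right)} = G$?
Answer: $- 5 \sqrt{83} \approx -45.552$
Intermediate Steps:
$D = \sqrt{83} \approx 9.1104$
$D v{\left(-5,\frac{O{\left(2,0 - 5 \right)}}{5} + \frac{0}{3} \right)} = \sqrt{83} \left(-5\right) = - 5 \sqrt{83}$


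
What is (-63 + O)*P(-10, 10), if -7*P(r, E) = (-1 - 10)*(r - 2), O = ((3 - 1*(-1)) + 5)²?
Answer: -2376/7 ≈ -339.43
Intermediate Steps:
O = 81 (O = ((3 + 1) + 5)² = (4 + 5)² = 9² = 81)
P(r, E) = -22/7 + 11*r/7 (P(r, E) = -(-1 - 10)*(r - 2)/7 = -(-11)*(-2 + r)/7 = -(22 - 11*r)/7 = -22/7 + 11*r/7)
(-63 + O)*P(-10, 10) = (-63 + 81)*(-22/7 + (11/7)*(-10)) = 18*(-22/7 - 110/7) = 18*(-132/7) = -2376/7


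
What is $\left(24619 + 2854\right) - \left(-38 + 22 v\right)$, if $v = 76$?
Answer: $25839$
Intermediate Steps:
$\left(24619 + 2854\right) - \left(-38 + 22 v\right) = \left(24619 + 2854\right) + \left(38 - 1672\right) = 27473 + \left(38 - 1672\right) = 27473 - 1634 = 25839$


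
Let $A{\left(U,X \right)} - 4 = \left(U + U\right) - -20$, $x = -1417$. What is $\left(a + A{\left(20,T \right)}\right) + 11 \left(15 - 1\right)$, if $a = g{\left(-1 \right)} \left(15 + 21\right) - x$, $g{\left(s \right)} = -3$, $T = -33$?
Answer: $1527$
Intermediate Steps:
$A{\left(U,X \right)} = 24 + 2 U$ ($A{\left(U,X \right)} = 4 + \left(\left(U + U\right) - -20\right) = 4 + \left(2 U + 20\right) = 4 + \left(20 + 2 U\right) = 24 + 2 U$)
$a = 1309$ ($a = - 3 \left(15 + 21\right) - -1417 = \left(-3\right) 36 + 1417 = -108 + 1417 = 1309$)
$\left(a + A{\left(20,T \right)}\right) + 11 \left(15 - 1\right) = \left(1309 + \left(24 + 2 \cdot 20\right)\right) + 11 \left(15 - 1\right) = \left(1309 + \left(24 + 40\right)\right) + 11 \cdot 14 = \left(1309 + 64\right) + 154 = 1373 + 154 = 1527$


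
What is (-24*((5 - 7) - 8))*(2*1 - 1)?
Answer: 240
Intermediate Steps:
(-24*((5 - 7) - 8))*(2*1 - 1) = (-24*(-2 - 8))*(2 - 1) = -24*(-10)*1 = 240*1 = 240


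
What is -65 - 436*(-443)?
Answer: 193083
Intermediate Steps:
-65 - 436*(-443) = -65 + 193148 = 193083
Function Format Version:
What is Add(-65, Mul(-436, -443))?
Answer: 193083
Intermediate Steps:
Add(-65, Mul(-436, -443)) = Add(-65, 193148) = 193083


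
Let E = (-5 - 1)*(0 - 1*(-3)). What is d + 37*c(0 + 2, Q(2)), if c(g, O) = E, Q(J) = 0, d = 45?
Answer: -621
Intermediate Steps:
E = -18 (E = -6*(0 + 3) = -6*3 = -18)
c(g, O) = -18
d + 37*c(0 + 2, Q(2)) = 45 + 37*(-18) = 45 - 666 = -621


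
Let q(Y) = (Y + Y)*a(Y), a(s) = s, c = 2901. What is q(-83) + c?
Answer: 16679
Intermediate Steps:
q(Y) = 2*Y² (q(Y) = (Y + Y)*Y = (2*Y)*Y = 2*Y²)
q(-83) + c = 2*(-83)² + 2901 = 2*6889 + 2901 = 13778 + 2901 = 16679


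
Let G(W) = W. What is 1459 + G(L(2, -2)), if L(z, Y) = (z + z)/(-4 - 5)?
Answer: 13127/9 ≈ 1458.6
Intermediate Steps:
L(z, Y) = -2*z/9 (L(z, Y) = (2*z)/(-9) = (2*z)*(-⅑) = -2*z/9)
1459 + G(L(2, -2)) = 1459 - 2/9*2 = 1459 - 4/9 = 13127/9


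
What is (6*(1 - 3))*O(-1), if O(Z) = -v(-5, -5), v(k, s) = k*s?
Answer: 300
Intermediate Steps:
O(Z) = -25 (O(Z) = -(-5)*(-5) = -1*25 = -25)
(6*(1 - 3))*O(-1) = (6*(1 - 3))*(-25) = (6*(-2))*(-25) = -12*(-25) = 300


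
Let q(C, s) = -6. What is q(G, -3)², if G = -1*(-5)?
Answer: 36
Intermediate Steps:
G = 5
q(G, -3)² = (-6)² = 36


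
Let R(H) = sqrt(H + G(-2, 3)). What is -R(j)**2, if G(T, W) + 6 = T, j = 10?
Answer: -2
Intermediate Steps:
G(T, W) = -6 + T
R(H) = sqrt(-8 + H) (R(H) = sqrt(H + (-6 - 2)) = sqrt(H - 8) = sqrt(-8 + H))
-R(j)**2 = -(sqrt(-8 + 10))**2 = -(sqrt(2))**2 = -1*2 = -2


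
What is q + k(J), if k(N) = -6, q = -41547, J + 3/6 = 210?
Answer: -41553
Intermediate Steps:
J = 419/2 (J = -½ + 210 = 419/2 ≈ 209.50)
q + k(J) = -41547 - 6 = -41553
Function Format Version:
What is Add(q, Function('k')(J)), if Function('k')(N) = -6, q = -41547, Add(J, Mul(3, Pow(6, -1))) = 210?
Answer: -41553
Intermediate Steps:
J = Rational(419, 2) (J = Add(Rational(-1, 2), 210) = Rational(419, 2) ≈ 209.50)
Add(q, Function('k')(J)) = Add(-41547, -6) = -41553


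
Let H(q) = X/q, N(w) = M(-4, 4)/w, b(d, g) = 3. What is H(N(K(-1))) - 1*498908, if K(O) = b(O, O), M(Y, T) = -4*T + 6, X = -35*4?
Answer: -498866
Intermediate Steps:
X = -140
M(Y, T) = 6 - 4*T
K(O) = 3
N(w) = -10/w (N(w) = (6 - 4*4)/w = (6 - 16)/w = -10/w)
H(q) = -140/q
H(N(K(-1))) - 1*498908 = -140/((-10/3)) - 1*498908 = -140/((-10*⅓)) - 498908 = -140/(-10/3) - 498908 = -140*(-3/10) - 498908 = 42 - 498908 = -498866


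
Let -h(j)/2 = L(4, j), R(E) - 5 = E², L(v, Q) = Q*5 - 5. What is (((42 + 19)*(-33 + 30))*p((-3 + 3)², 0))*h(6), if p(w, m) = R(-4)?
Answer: 192150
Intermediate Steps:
L(v, Q) = -5 + 5*Q (L(v, Q) = 5*Q - 5 = -5 + 5*Q)
R(E) = 5 + E²
h(j) = 10 - 10*j (h(j) = -2*(-5 + 5*j) = 10 - 10*j)
p(w, m) = 21 (p(w, m) = 5 + (-4)² = 5 + 16 = 21)
(((42 + 19)*(-33 + 30))*p((-3 + 3)², 0))*h(6) = (((42 + 19)*(-33 + 30))*21)*(10 - 10*6) = ((61*(-3))*21)*(10 - 60) = -183*21*(-50) = -3843*(-50) = 192150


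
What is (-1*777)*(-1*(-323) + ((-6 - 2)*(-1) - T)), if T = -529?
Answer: -668220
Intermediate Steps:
(-1*777)*(-1*(-323) + ((-6 - 2)*(-1) - T)) = (-1*777)*(-1*(-323) + ((-6 - 2)*(-1) - 1*(-529))) = -777*(323 + (-8*(-1) + 529)) = -777*(323 + (8 + 529)) = -777*(323 + 537) = -777*860 = -668220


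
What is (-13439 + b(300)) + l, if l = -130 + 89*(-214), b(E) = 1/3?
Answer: -97844/3 ≈ -32615.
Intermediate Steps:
b(E) = ⅓
l = -19176 (l = -130 - 19046 = -19176)
(-13439 + b(300)) + l = (-13439 + ⅓) - 19176 = -40316/3 - 19176 = -97844/3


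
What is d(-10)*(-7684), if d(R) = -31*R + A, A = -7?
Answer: -2328252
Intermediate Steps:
d(R) = -7 - 31*R (d(R) = -31*R - 7 = -7 - 31*R)
d(-10)*(-7684) = (-7 - 31*(-10))*(-7684) = (-7 + 310)*(-7684) = 303*(-7684) = -2328252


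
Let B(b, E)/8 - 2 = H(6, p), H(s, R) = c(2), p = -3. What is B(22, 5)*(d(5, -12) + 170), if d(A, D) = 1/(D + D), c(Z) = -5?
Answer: -4079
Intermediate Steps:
H(s, R) = -5
d(A, D) = 1/(2*D)
B(b, E) = -24 (B(b, E) = 16 + 8*(-5) = 16 - 40 = -24)
B(22, 5)*(d(5, -12) + 170) = -24*((½)/(-12) + 170) = -24*((½)*(-1/12) + 170) = -24*(-1/24 + 170) = -24*4079/24 = -4079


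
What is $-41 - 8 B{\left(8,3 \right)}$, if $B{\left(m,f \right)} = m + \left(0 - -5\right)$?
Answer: $-145$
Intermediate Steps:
$B{\left(m,f \right)} = 5 + m$ ($B{\left(m,f \right)} = m + \left(0 + 5\right) = m + 5 = 5 + m$)
$-41 - 8 B{\left(8,3 \right)} = -41 - 8 \left(5 + 8\right) = -41 - 104 = -145$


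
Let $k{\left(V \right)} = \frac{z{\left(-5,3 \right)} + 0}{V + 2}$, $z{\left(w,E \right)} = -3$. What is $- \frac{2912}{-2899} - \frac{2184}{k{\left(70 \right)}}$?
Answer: $\frac{11688992}{223} \approx 52417.0$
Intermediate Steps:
$k{\left(V \right)} = - \frac{3}{2 + V}$ ($k{\left(V \right)} = \frac{-3 + 0}{V + 2} = - \frac{3}{2 + V}$)
$- \frac{2912}{-2899} - \frac{2184}{k{\left(70 \right)}} = - \frac{2912}{-2899} - \frac{2184}{\left(-3\right) \frac{1}{2 + 70}} = \left(-2912\right) \left(- \frac{1}{2899}\right) - \frac{2184}{\left(-3\right) \frac{1}{72}} = \frac{224}{223} - \frac{2184}{\left(-3\right) \frac{1}{72}} = \frac{224}{223} - \frac{2184}{- \frac{1}{24}} = \frac{224}{223} - -52416 = \frac{224}{223} + 52416 = \frac{11688992}{223}$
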